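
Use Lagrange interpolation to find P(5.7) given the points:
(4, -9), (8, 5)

Lagrange interpolation formula:
P(x) = Σ yᵢ × Lᵢ(x)
where Lᵢ(x) = Π_{j≠i} (x - xⱼ)/(xᵢ - xⱼ)

L_0(5.7) = (5.7 - 8)/(4 - 8) = 0.575000
L_1(5.7) = (5.7 - 4)/(8 - 4) = 0.425000

P(5.7) = (-9)×L_0(5.7) + 5×L_1(5.7)
P(5.7) = -3.050000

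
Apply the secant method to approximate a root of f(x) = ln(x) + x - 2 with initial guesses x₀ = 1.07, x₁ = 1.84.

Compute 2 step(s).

f(x) = ln(x) + x - 2
x₀ = 1.07, x₁ = 1.84

Secant formula: x_{n+1} = x_n - f(x_n)(x_n - x_{n-1})/(f(x_n) - f(x_{n-1}))

Iteration 1:
  f(1.070000) = -0.862341
  f(1.840000) = 0.449766
  x_2 = 1.840000 - 0.449766×(1.840000 - 1.070000)/(0.449766 - (-0.862341))
       = 1.576058
Iteration 2:
  f(1.840000) = 0.449766
  f(1.576058) = 0.030986
  x_3 = 1.576058 - 0.030986×(1.576058 - 1.840000)/(0.030986 - 0.449766)
       = 1.556529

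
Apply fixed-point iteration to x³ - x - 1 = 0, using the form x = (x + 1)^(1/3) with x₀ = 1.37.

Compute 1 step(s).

Equation: x³ - x - 1 = 0
Fixed-point form: x = (x + 1)^(1/3)
x₀ = 1.37

x_1 = g(1.370000) = 1.333264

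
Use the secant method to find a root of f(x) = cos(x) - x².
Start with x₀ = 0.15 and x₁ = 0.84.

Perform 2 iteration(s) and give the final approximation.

f(x) = cos(x) - x²
x₀ = 0.15, x₁ = 0.84

Secant formula: x_{n+1} = x_n - f(x_n)(x_n - x_{n-1})/(f(x_n) - f(x_{n-1}))

Iteration 1:
  f(0.150000) = 0.966271
  f(0.840000) = -0.038137
  x_2 = 0.840000 - (-0.038137)×(0.840000 - 0.150000)/(-0.038137 - 0.966271)
       = 0.813801
Iteration 2:
  f(0.840000) = -0.038137
  f(0.813801) = 0.024469
  x_3 = 0.813801 - 0.024469×(0.813801 - 0.840000)/(0.024469 - (-0.038137))
       = 0.824040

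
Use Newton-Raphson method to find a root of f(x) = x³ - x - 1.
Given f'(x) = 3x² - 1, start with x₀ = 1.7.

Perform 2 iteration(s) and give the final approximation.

f(x) = x³ - x - 1
f'(x) = 3x² - 1
x₀ = 1.7

Newton-Raphson formula: x_{n+1} = x_n - f(x_n)/f'(x_n)

Iteration 1:
  f(1.700000) = 2.213000
  f'(1.700000) = 7.670000
  x_1 = 1.700000 - 2.213000/7.670000 = 1.411473
Iteration 2:
  f(1.411473) = 0.400544
  f'(1.411473) = 4.976770
  x_2 = 1.411473 - 0.400544/4.976770 = 1.330991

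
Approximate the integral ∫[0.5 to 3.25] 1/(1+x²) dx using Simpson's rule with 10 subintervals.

f(x) = 1/(1+x²)
a = 0.5, b = 3.25, n = 10
h = (b - a)/n = 0.275000

Simpson's rule: (h/3)[f(x₀) + 4f(x₁) + 2f(x₂) + ... + f(xₙ)]

x_0 = 0.5000, f(x_0) = 0.800000, coefficient = 1
x_1 = 0.7750, f(x_1) = 0.624756, coefficient = 4
x_2 = 1.0500, f(x_2) = 0.475624, coefficient = 2
x_3 = 1.3250, f(x_3) = 0.362894, coefficient = 4
x_4 = 1.6000, f(x_4) = 0.280899, coefficient = 2
x_5 = 1.8750, f(x_5) = 0.221453, coefficient = 4
x_6 = 2.1500, f(x_6) = 0.177857, coefficient = 2
x_7 = 2.4250, f(x_7) = 0.145336, coefficient = 4
x_8 = 2.7000, f(x_8) = 0.120627, coefficient = 2
x_9 = 2.9750, f(x_9) = 0.101516, coefficient = 4
x_10 = 3.2500, f(x_10) = 0.086486, coefficient = 1

I ≈ (0.275000/3) × 8.820322 = 0.808530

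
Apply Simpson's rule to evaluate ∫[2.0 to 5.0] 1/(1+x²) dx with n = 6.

f(x) = 1/(1+x²)
a = 2.0, b = 5.0, n = 6
h = (b - a)/n = 0.500000

Simpson's rule: (h/3)[f(x₀) + 4f(x₁) + 2f(x₂) + ... + f(xₙ)]

x_0 = 2.0000, f(x_0) = 0.200000, coefficient = 1
x_1 = 2.5000, f(x_1) = 0.137931, coefficient = 4
x_2 = 3.0000, f(x_2) = 0.100000, coefficient = 2
x_3 = 3.5000, f(x_3) = 0.075472, coefficient = 4
x_4 = 4.0000, f(x_4) = 0.058824, coefficient = 2
x_5 = 4.5000, f(x_5) = 0.047059, coefficient = 4
x_6 = 5.0000, f(x_6) = 0.038462, coefficient = 1

I ≈ (0.500000/3) × 1.597955 = 0.266326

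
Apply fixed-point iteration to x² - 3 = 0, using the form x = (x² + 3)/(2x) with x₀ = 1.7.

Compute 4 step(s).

Equation: x² - 3 = 0
Fixed-point form: x = (x² + 3)/(2x)
x₀ = 1.7

x_1 = g(1.700000) = 1.732353
x_2 = g(1.732353) = 1.732051
x_3 = g(1.732051) = 1.732051
x_4 = g(1.732051) = 1.732051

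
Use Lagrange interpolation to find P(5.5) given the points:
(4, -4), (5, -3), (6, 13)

Lagrange interpolation formula:
P(x) = Σ yᵢ × Lᵢ(x)
where Lᵢ(x) = Π_{j≠i} (x - xⱼ)/(xᵢ - xⱼ)

L_0(5.5) = (5.5 - 5)/(4 - 5) × (5.5 - 6)/(4 - 6) = -0.125000
L_1(5.5) = (5.5 - 4)/(5 - 4) × (5.5 - 6)/(5 - 6) = 0.750000
L_2(5.5) = (5.5 - 4)/(6 - 4) × (5.5 - 5)/(6 - 5) = 0.375000

P(5.5) = (-4)×L_0(5.5) + (-3)×L_1(5.5) + 13×L_2(5.5)
P(5.5) = 3.125000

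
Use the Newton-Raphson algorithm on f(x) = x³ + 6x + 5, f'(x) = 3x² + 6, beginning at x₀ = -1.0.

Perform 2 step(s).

f(x) = x³ + 6x + 5
f'(x) = 3x² + 6
x₀ = -1.0

Newton-Raphson formula: x_{n+1} = x_n - f(x_n)/f'(x_n)

Iteration 1:
  f(-1.000000) = -2.000000
  f'(-1.000000) = 9.000000
  x_1 = -1.000000 - (-2.000000)/9.000000 = -0.777778
Iteration 2:
  f(-0.777778) = -0.137174
  f'(-0.777778) = 7.814815
  x_2 = -0.777778 - (-0.137174)/7.814815 = -0.760225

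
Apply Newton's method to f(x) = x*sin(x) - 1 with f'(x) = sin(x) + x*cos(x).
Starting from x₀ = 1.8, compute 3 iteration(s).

f(x) = x*sin(x) - 1
f'(x) = sin(x) + x*cos(x)
x₀ = 1.8

Newton-Raphson formula: x_{n+1} = x_n - f(x_n)/f'(x_n)

Iteration 1:
  f(1.800000) = 0.752926
  f'(1.800000) = 0.564884
  x_1 = 1.800000 - 0.752926/0.564884 = 0.467114
Iteration 2:
  f(0.467114) = -0.789653
  f'(0.467114) = 0.867384
  x_2 = 0.467114 - (-0.789653)/0.867384 = 1.377499
Iteration 3:
  f(1.377499) = 0.351844
  f'(1.377499) = 1.245988
  x_3 = 1.377499 - 0.351844/1.245988 = 1.095117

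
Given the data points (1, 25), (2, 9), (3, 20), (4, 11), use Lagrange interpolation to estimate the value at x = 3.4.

Lagrange interpolation formula:
P(x) = Σ yᵢ × Lᵢ(x)
where Lᵢ(x) = Π_{j≠i} (x - xⱼ)/(xᵢ - xⱼ)

L_0(3.4) = (3.4 - 2)/(1 - 2) × (3.4 - 3)/(1 - 3) × (3.4 - 4)/(1 - 4) = 0.056000
L_1(3.4) = (3.4 - 1)/(2 - 1) × (3.4 - 3)/(2 - 3) × (3.4 - 4)/(2 - 4) = -0.288000
L_2(3.4) = (3.4 - 1)/(3 - 1) × (3.4 - 2)/(3 - 2) × (3.4 - 4)/(3 - 4) = 1.008000
L_3(3.4) = (3.4 - 1)/(4 - 1) × (3.4 - 2)/(4 - 2) × (3.4 - 3)/(4 - 3) = 0.224000

P(3.4) = 25×L_0(3.4) + 9×L_1(3.4) + 20×L_2(3.4) + 11×L_3(3.4)
P(3.4) = 21.432000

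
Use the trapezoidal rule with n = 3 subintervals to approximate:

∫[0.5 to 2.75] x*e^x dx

f(x) = x*e^x
a = 0.5, b = 2.75, n = 3
h = (b - a)/n = 0.750000

Trapezoidal rule: (h/2)[f(x₀) + 2f(x₁) + 2f(x₂) + ... + f(xₙ)]

x_0 = 0.5000, f(x_0) = 0.824361, coefficient = 1
x_1 = 1.2500, f(x_1) = 4.362929, coefficient = 2
x_2 = 2.0000, f(x_2) = 14.778112, coefficient = 2
x_3 = 2.7500, f(x_3) = 43.017238, coefficient = 1

I ≈ (0.750000/2) × 82.123680 = 30.796380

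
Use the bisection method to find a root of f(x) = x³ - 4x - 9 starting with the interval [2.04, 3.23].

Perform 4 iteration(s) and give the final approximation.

f(x) = x³ - 4x - 9
Initial interval: [2.04, 3.23]

Iteration 1:
  c_1 = (2.040000 + 3.230000)/2 = 2.635000
  f(c_1) = f(2.635000) = -1.244602
  f(a) × f(c) ≥ 0, new interval: [2.635000, 3.230000]
Iteration 2:
  c_2 = (2.635000 + 3.230000)/2 = 2.932500
  f(c_2) = f(2.932500) = 4.488199
  f(a) × f(c) < 0, new interval: [2.635000, 2.932500]
Iteration 3:
  c_3 = (2.635000 + 2.932500)/2 = 2.783750
  f(c_3) = f(2.783750) = 1.437014
  f(a) × f(c) < 0, new interval: [2.635000, 2.783750]
Iteration 4:
  c_4 = (2.635000 + 2.783750)/2 = 2.709375
  f(c_4) = f(2.709375) = 0.051244
  f(a) × f(c) < 0, new interval: [2.635000, 2.709375]

After 4 iteration(s), the approximation is c_4 = 2.709375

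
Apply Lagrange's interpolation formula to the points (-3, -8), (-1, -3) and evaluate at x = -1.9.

Lagrange interpolation formula:
P(x) = Σ yᵢ × Lᵢ(x)
where Lᵢ(x) = Π_{j≠i} (x - xⱼ)/(xᵢ - xⱼ)

L_0(-1.9) = (-1.9 - (-1))/(-3 - (-1)) = 0.450000
L_1(-1.9) = (-1.9 - (-3))/(-1 - (-3)) = 0.550000

P(-1.9) = (-8)×L_0(-1.9) + (-3)×L_1(-1.9)
P(-1.9) = -5.250000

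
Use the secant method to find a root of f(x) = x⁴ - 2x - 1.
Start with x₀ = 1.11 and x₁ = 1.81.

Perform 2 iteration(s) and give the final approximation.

f(x) = x⁴ - 2x - 1
x₀ = 1.11, x₁ = 1.81

Secant formula: x_{n+1} = x_n - f(x_n)(x_n - x_{n-1})/(f(x_n) - f(x_{n-1}))

Iteration 1:
  f(1.110000) = -1.701930
  f(1.810000) = 6.112831
  x_2 = 1.810000 - 6.112831×(1.810000 - 1.110000)/(6.112831 - (-1.701930))
       = 1.262449
Iteration 2:
  f(1.810000) = 6.112831
  f(1.262449) = -0.984773
  x_3 = 1.262449 - (-0.984773)×(1.262449 - 1.810000)/(-0.984773 - 6.112831)
       = 1.338420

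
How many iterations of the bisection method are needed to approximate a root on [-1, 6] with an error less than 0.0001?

We need (b-a)/2^n ≤ 0.0001
(6 - (-1))/2^n ≤ 0.0001
7/2^n ≤ 0.0001
2^n ≥ 70000
n ≥ log₂(70000) = 16.10
n ≥ 17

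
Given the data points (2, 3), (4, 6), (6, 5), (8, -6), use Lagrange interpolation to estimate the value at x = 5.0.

Lagrange interpolation formula:
P(x) = Σ yᵢ × Lᵢ(x)
where Lᵢ(x) = Π_{j≠i} (x - xⱼ)/(xᵢ - xⱼ)

L_0(5.0) = (5.0 - 4)/(2 - 4) × (5.0 - 6)/(2 - 6) × (5.0 - 8)/(2 - 8) = -0.062500
L_1(5.0) = (5.0 - 2)/(4 - 2) × (5.0 - 6)/(4 - 6) × (5.0 - 8)/(4 - 8) = 0.562500
L_2(5.0) = (5.0 - 2)/(6 - 2) × (5.0 - 4)/(6 - 4) × (5.0 - 8)/(6 - 8) = 0.562500
L_3(5.0) = (5.0 - 2)/(8 - 2) × (5.0 - 4)/(8 - 4) × (5.0 - 6)/(8 - 6) = -0.062500

P(5.0) = 3×L_0(5.0) + 6×L_1(5.0) + 5×L_2(5.0) + (-6)×L_3(5.0)
P(5.0) = 6.375000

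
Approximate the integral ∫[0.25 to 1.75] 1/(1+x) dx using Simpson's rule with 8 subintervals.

f(x) = 1/(1+x)
a = 0.25, b = 1.75, n = 8
h = (b - a)/n = 0.187500

Simpson's rule: (h/3)[f(x₀) + 4f(x₁) + 2f(x₂) + ... + f(xₙ)]

x_0 = 0.2500, f(x_0) = 0.800000, coefficient = 1
x_1 = 0.4375, f(x_1) = 0.695652, coefficient = 4
x_2 = 0.6250, f(x_2) = 0.615385, coefficient = 2
x_3 = 0.8125, f(x_3) = 0.551724, coefficient = 4
x_4 = 1.0000, f(x_4) = 0.500000, coefficient = 2
x_5 = 1.1875, f(x_5) = 0.457143, coefficient = 4
x_6 = 1.3750, f(x_6) = 0.421053, coefficient = 2
x_7 = 1.5625, f(x_7) = 0.390244, coefficient = 4
x_8 = 1.7500, f(x_8) = 0.363636, coefficient = 1

I ≈ (0.187500/3) × 12.615563 = 0.788473
Exact value: 0.788457
Error: 0.000015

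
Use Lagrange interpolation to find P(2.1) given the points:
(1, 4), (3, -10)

Lagrange interpolation formula:
P(x) = Σ yᵢ × Lᵢ(x)
where Lᵢ(x) = Π_{j≠i} (x - xⱼ)/(xᵢ - xⱼ)

L_0(2.1) = (2.1 - 3)/(1 - 3) = 0.450000
L_1(2.1) = (2.1 - 1)/(3 - 1) = 0.550000

P(2.1) = 4×L_0(2.1) + (-10)×L_1(2.1)
P(2.1) = -3.700000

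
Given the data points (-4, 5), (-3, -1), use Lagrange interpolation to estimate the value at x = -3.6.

Lagrange interpolation formula:
P(x) = Σ yᵢ × Lᵢ(x)
where Lᵢ(x) = Π_{j≠i} (x - xⱼ)/(xᵢ - xⱼ)

L_0(-3.6) = (-3.6 - (-3))/(-4 - (-3)) = 0.600000
L_1(-3.6) = (-3.6 - (-4))/(-3 - (-4)) = 0.400000

P(-3.6) = 5×L_0(-3.6) + (-1)×L_1(-3.6)
P(-3.6) = 2.600000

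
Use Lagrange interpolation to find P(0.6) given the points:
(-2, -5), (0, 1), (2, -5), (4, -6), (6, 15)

Lagrange interpolation formula:
P(x) = Σ yᵢ × Lᵢ(x)
where Lᵢ(x) = Π_{j≠i} (x - xⱼ)/(xᵢ - xⱼ)

L_0(0.6) = (0.6 - 0)/(-2 - 0) × (0.6 - 2)/(-2 - 2) × (0.6 - 4)/(-2 - 4) × (0.6 - 6)/(-2 - 6) = -0.040163
L_1(0.6) = (0.6 - (-2))/(0 - (-2)) × (0.6 - 2)/(0 - 2) × (0.6 - 4)/(0 - 4) × (0.6 - 6)/(0 - 6) = 0.696150
L_2(0.6) = (0.6 - (-2))/(2 - (-2)) × (0.6 - 0)/(2 - 0) × (0.6 - 4)/(2 - 4) × (0.6 - 6)/(2 - 6) = 0.447525
L_3(0.6) = (0.6 - (-2))/(4 - (-2)) × (0.6 - 0)/(4 - 0) × (0.6 - 2)/(4 - 2) × (0.6 - 6)/(4 - 6) = -0.122850
L_4(0.6) = (0.6 - (-2))/(6 - (-2)) × (0.6 - 0)/(6 - 0) × (0.6 - 2)/(6 - 2) × (0.6 - 4)/(6 - 4) = 0.019338

P(0.6) = (-5)×L_0(0.6) + 1×L_1(0.6) + (-5)×L_2(0.6) + (-6)×L_3(0.6) + 15×L_4(0.6)
P(0.6) = -0.313500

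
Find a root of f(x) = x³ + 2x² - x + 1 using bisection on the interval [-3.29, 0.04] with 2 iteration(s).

f(x) = x³ + 2x² - x + 1
Initial interval: [-3.29, 0.04]

Iteration 1:
  c_1 = (-3.290000 + 0.040000)/2 = -1.625000
  f(c_1) = f(-1.625000) = 3.615234
  f(a) × f(c) < 0, new interval: [-3.290000, -1.625000]
Iteration 2:
  c_2 = (-3.290000 + (-1.625000))/2 = -2.457500
  f(c_2) = f(-2.457500) = 0.694517
  f(a) × f(c) < 0, new interval: [-3.290000, -2.457500]

After 2 iteration(s), the approximation is c_2 = -2.457500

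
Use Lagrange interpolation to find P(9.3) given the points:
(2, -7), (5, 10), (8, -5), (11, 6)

Lagrange interpolation formula:
P(x) = Σ yᵢ × Lᵢ(x)
where Lᵢ(x) = Π_{j≠i} (x - xⱼ)/(xᵢ - xⱼ)

L_0(9.3) = (9.3 - 5)/(2 - 5) × (9.3 - 8)/(2 - 8) × (9.3 - 11)/(2 - 11) = 0.058660
L_1(9.3) = (9.3 - 2)/(5 - 2) × (9.3 - 8)/(5 - 8) × (9.3 - 11)/(5 - 11) = -0.298759
L_2(9.3) = (9.3 - 2)/(8 - 2) × (9.3 - 5)/(8 - 5) × (9.3 - 11)/(8 - 11) = 0.988204
L_3(9.3) = (9.3 - 2)/(11 - 2) × (9.3 - 5)/(11 - 5) × (9.3 - 8)/(11 - 8) = 0.251895

P(9.3) = (-7)×L_0(9.3) + 10×L_1(9.3) + (-5)×L_2(9.3) + 6×L_3(9.3)
P(9.3) = -6.827864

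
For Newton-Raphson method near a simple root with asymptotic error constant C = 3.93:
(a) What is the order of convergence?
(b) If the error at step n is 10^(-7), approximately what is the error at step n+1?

(a) Newton-Raphson has quadratic (order 2) convergence near simple roots.
    This means |e_{n+1}| ≈ C|e_n|².

(b) With |e_n| = 10^(-7) and C = 3.93:
    |e_{n+1}| ≈ 3.93 × (10^(-7))² = 3.93 × 10^(-14)

(a) 2 (quadratic); (b) |e_{n+1}| ≈ 3.930e-14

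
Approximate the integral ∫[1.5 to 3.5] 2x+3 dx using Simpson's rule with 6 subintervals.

f(x) = 2x+3
a = 1.5, b = 3.5, n = 6
h = (b - a)/n = 0.333333

Simpson's rule: (h/3)[f(x₀) + 4f(x₁) + 2f(x₂) + ... + f(xₙ)]

x_0 = 1.5000, f(x_0) = 6.000000, coefficient = 1
x_1 = 1.8333, f(x_1) = 6.666667, coefficient = 4
x_2 = 2.1667, f(x_2) = 7.333333, coefficient = 2
x_3 = 2.5000, f(x_3) = 8.000000, coefficient = 4
x_4 = 2.8333, f(x_4) = 8.666667, coefficient = 2
x_5 = 3.1667, f(x_5) = 9.333333, coefficient = 4
x_6 = 3.5000, f(x_6) = 10.000000, coefficient = 1

I ≈ (0.333333/3) × 144.000000 = 16.000000
Exact value: 16.000000
Error: 0.000000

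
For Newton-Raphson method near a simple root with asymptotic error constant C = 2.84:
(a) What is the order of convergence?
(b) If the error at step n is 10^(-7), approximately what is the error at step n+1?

(a) Newton-Raphson has quadratic (order 2) convergence near simple roots.
    This means |e_{n+1}| ≈ C|e_n|².

(b) With |e_n| = 10^(-7) and C = 2.84:
    |e_{n+1}| ≈ 2.84 × (10^(-7))² = 2.84 × 10^(-14)

(a) 2 (quadratic); (b) |e_{n+1}| ≈ 2.840e-14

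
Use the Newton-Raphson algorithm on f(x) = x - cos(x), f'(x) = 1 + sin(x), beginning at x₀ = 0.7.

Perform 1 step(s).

f(x) = x - cos(x)
f'(x) = 1 + sin(x)
x₀ = 0.7

Newton-Raphson formula: x_{n+1} = x_n - f(x_n)/f'(x_n)

Iteration 1:
  f(0.700000) = -0.064842
  f'(0.700000) = 1.644218
  x_1 = 0.700000 - (-0.064842)/1.644218 = 0.739436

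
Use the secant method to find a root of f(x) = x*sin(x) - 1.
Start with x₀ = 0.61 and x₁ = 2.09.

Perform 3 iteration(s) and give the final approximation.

f(x) = x*sin(x) - 1
x₀ = 0.61, x₁ = 2.09

Secant formula: x_{n+1} = x_n - f(x_n)(x_n - x_{n-1})/(f(x_n) - f(x_{n-1}))

Iteration 1:
  f(0.610000) = -0.650551
  f(2.090000) = 0.814568
  x_2 = 2.090000 - 0.814568×(2.090000 - 0.610000)/(0.814568 - (-0.650551))
       = 1.267158
Iteration 2:
  f(2.090000) = 0.814568
  f(1.267158) = 0.209192
  x_3 = 1.267158 - 0.209192×(1.267158 - 2.090000)/(0.209192 - 0.814568)
       = 0.982819
Iteration 3:
  f(1.267158) = 0.209192
  f(0.982819) = -0.182231
  x_4 = 0.982819 - (-0.182231)×(0.982819 - 1.267158)/(-0.182231 - 0.209192)
       = 1.115196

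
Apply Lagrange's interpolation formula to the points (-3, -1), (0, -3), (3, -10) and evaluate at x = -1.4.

Lagrange interpolation formula:
P(x) = Σ yᵢ × Lᵢ(x)
where Lᵢ(x) = Π_{j≠i} (x - xⱼ)/(xᵢ - xⱼ)

L_0(-1.4) = (-1.4 - 0)/(-3 - 0) × (-1.4 - 3)/(-3 - 3) = 0.342222
L_1(-1.4) = (-1.4 - (-3))/(0 - (-3)) × (-1.4 - 3)/(0 - 3) = 0.782222
L_2(-1.4) = (-1.4 - (-3))/(3 - (-3)) × (-1.4 - 0)/(3 - 0) = -0.124444

P(-1.4) = (-1)×L_0(-1.4) + (-3)×L_1(-1.4) + (-10)×L_2(-1.4)
P(-1.4) = -1.444444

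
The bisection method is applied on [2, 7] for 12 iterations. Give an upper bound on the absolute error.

Bisection error bound: |error| ≤ (b-a)/2^n
|error| ≤ (7 - 2)/2^12 = 5/2^12
|error| ≤ 0.0012207031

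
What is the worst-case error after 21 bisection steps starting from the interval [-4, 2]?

Bisection error bound: |error| ≤ (b-a)/2^n
|error| ≤ (2 - (-4))/2^21 = 6/2^21
|error| ≤ 0.0000028610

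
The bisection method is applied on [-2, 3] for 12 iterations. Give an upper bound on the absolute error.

Bisection error bound: |error| ≤ (b-a)/2^n
|error| ≤ (3 - (-2))/2^12 = 5/2^12
|error| ≤ 0.0012207031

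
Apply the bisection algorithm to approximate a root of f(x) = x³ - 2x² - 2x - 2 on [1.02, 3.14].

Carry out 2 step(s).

f(x) = x³ - 2x² - 2x - 2
Initial interval: [1.02, 3.14]

Iteration 1:
  c_1 = (1.020000 + 3.140000)/2 = 2.080000
  f(c_1) = f(2.080000) = -5.813888
  f(a) × f(c) ≥ 0, new interval: [2.080000, 3.140000]
Iteration 2:
  c_2 = (2.080000 + 3.140000)/2 = 2.610000
  f(c_2) = f(2.610000) = -3.064619
  f(a) × f(c) ≥ 0, new interval: [2.610000, 3.140000]

After 2 iteration(s), the approximation is c_2 = 2.610000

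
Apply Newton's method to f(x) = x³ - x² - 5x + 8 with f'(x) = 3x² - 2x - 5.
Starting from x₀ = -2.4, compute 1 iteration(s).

f(x) = x³ - x² - 5x + 8
f'(x) = 3x² - 2x - 5
x₀ = -2.4

Newton-Raphson formula: x_{n+1} = x_n - f(x_n)/f'(x_n)

Iteration 1:
  f(-2.400000) = 0.416000
  f'(-2.400000) = 17.080000
  x_1 = -2.400000 - 0.416000/17.080000 = -2.424356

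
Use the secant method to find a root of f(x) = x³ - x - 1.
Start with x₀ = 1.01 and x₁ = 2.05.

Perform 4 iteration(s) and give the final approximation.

f(x) = x³ - x - 1
x₀ = 1.01, x₁ = 2.05

Secant formula: x_{n+1} = x_n - f(x_n)(x_n - x_{n-1})/(f(x_n) - f(x_{n-1}))

Iteration 1:
  f(1.010000) = -0.979699
  f(2.050000) = 5.565125
  x_2 = 2.050000 - 5.565125×(2.050000 - 1.010000)/(5.565125 - (-0.979699))
       = 1.165678
Iteration 2:
  f(2.050000) = 5.565125
  f(1.165678) = -0.581748
  x_3 = 1.165678 - (-0.581748)×(1.165678 - 2.050000)/(-0.581748 - 5.565125)
       = 1.249372
Iteration 3:
  f(1.165678) = -0.581748
  f(1.249372) = -0.299191
  x_4 = 1.249372 - (-0.299191)×(1.249372 - 1.165678)/(-0.299191 - (-0.581748))
       = 1.337992
Iteration 4:
  f(1.249372) = -0.299191
  f(1.337992) = 0.057311
  x_5 = 1.337992 - 0.057311×(1.337992 - 1.249372)/(0.057311 - (-0.299191))
       = 1.323745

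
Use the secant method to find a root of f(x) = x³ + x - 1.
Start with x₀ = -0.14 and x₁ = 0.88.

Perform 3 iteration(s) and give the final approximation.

f(x) = x³ + x - 1
x₀ = -0.14, x₁ = 0.88

Secant formula: x_{n+1} = x_n - f(x_n)(x_n - x_{n-1})/(f(x_n) - f(x_{n-1}))

Iteration 1:
  f(-0.140000) = -1.142744
  f(0.880000) = 0.561472
  x_2 = 0.880000 - 0.561472×(0.880000 - (-0.140000))/(0.561472 - (-1.142744))
       = 0.543950
Iteration 2:
  f(0.880000) = 0.561472
  f(0.543950) = -0.295105
  x_3 = 0.543950 - (-0.295105)×(0.543950 - 0.880000)/(-0.295105 - 0.561472)
       = 0.659725
Iteration 3:
  f(0.543950) = -0.295105
  f(0.659725) = -0.053138
  x_4 = 0.659725 - (-0.053138)×(0.659725 - 0.543950)/(-0.053138 - (-0.295105))
       = 0.685150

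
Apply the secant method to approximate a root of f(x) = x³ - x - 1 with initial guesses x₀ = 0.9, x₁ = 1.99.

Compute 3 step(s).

f(x) = x³ - x - 1
x₀ = 0.9, x₁ = 1.99

Secant formula: x_{n+1} = x_n - f(x_n)(x_n - x_{n-1})/(f(x_n) - f(x_{n-1}))

Iteration 1:
  f(0.900000) = -1.171000
  f(1.990000) = 4.890599
  x_2 = 1.990000 - 4.890599×(1.990000 - 0.900000)/(4.890599 - (-1.171000))
       = 1.110570
Iteration 2:
  f(1.990000) = 4.890599
  f(1.110570) = -0.740831
  x_3 = 1.110570 - (-0.740831)×(1.110570 - 1.990000)/(-0.740831 - 4.890599)
       = 1.226262
Iteration 3:
  f(1.110570) = -0.740831
  f(1.226262) = -0.382311
  x_4 = 1.226262 - (-0.382311)×(1.226262 - 1.110570)/(-0.382311 - (-0.740831))
       = 1.349630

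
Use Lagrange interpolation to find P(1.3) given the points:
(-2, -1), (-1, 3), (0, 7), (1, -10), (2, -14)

Lagrange interpolation formula:
P(x) = Σ yᵢ × Lᵢ(x)
where Lᵢ(x) = Π_{j≠i} (x - xⱼ)/(xᵢ - xⱼ)

L_0(1.3) = (1.3 - (-1))/(-2 - (-1)) × (1.3 - 0)/(-2 - 0) × (1.3 - 1)/(-2 - 1) × (1.3 - 2)/(-2 - 2) = -0.026163
L_1(1.3) = (1.3 - (-2))/(-1 - (-2)) × (1.3 - 0)/(-1 - 0) × (1.3 - 1)/(-1 - 1) × (1.3 - 2)/(-1 - 2) = 0.150150
L_2(1.3) = (1.3 - (-2))/(0 - (-2)) × (1.3 - (-1))/(0 - (-1)) × (1.3 - 1)/(0 - 1) × (1.3 - 2)/(0 - 2) = -0.398475
L_3(1.3) = (1.3 - (-2))/(1 - (-2)) × (1.3 - (-1))/(1 - (-1)) × (1.3 - 0)/(1 - 0) × (1.3 - 2)/(1 - 2) = 1.151150
L_4(1.3) = (1.3 - (-2))/(2 - (-2)) × (1.3 - (-1))/(2 - (-1)) × (1.3 - 0)/(2 - 0) × (1.3 - 1)/(2 - 1) = 0.123338

P(1.3) = (-1)×L_0(1.3) + 3×L_1(1.3) + 7×L_2(1.3) + (-10)×L_3(1.3) + (-14)×L_4(1.3)
P(1.3) = -15.550937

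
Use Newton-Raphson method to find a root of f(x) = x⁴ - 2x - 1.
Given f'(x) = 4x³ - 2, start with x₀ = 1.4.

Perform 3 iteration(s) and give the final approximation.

f(x) = x⁴ - 2x - 1
f'(x) = 4x³ - 2
x₀ = 1.4

Newton-Raphson formula: x_{n+1} = x_n - f(x_n)/f'(x_n)

Iteration 1:
  f(1.400000) = 0.041600
  f'(1.400000) = 8.976000
  x_1 = 1.400000 - 0.041600/8.976000 = 1.395365
Iteration 2:
  f(1.395365) = 0.000252
  f'(1.395365) = 8.867355
  x_2 = 1.395365 - 0.000252/8.867355 = 1.395337
Iteration 3:
  f(1.395337) = 0.000000
  f'(1.395337) = 8.866691
  x_3 = 1.395337 - 0.000000/8.866691 = 1.395337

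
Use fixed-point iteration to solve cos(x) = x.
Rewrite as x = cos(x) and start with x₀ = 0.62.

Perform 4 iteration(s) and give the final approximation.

Equation: cos(x) = x
Fixed-point form: x = cos(x)
x₀ = 0.62

x_1 = g(0.620000) = 0.813878
x_2 = g(0.813878) = 0.686684
x_3 = g(0.686684) = 0.773352
x_4 = g(0.773352) = 0.715573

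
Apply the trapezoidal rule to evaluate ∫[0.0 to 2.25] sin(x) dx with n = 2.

f(x) = sin(x)
a = 0.0, b = 2.25, n = 2
h = (b - a)/n = 1.125000

Trapezoidal rule: (h/2)[f(x₀) + 2f(x₁) + 2f(x₂) + ... + f(xₙ)]

x_0 = 0.0000, f(x_0) = 0.000000, coefficient = 1
x_1 = 1.1250, f(x_1) = 0.902268, coefficient = 2
x_2 = 2.2500, f(x_2) = 0.778073, coefficient = 1

I ≈ (1.125000/2) × 2.582608 = 1.452717
Exact value: 1.628174
Error: 0.175456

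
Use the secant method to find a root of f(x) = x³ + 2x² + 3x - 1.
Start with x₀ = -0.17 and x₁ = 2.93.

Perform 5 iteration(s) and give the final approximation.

f(x) = x³ + 2x² + 3x - 1
x₀ = -0.17, x₁ = 2.93

Secant formula: x_{n+1} = x_n - f(x_n)(x_n - x_{n-1})/(f(x_n) - f(x_{n-1}))

Iteration 1:
  f(-0.170000) = -1.457113
  f(2.930000) = 50.113557
  x_2 = 2.930000 - 50.113557×(2.930000 - (-0.170000))/(50.113557 - (-1.457113))
       = -0.082410
Iteration 2:
  f(2.930000) = 50.113557
  f(-0.082410) = -1.234208
  x_3 = -0.082410 - (-1.234208)×(-0.082410 - 2.930000)/(-1.234208 - 50.113557)
       = -0.010003
Iteration 3:
  f(-0.082410) = -1.234208
  f(-0.010003) = -1.029811
  x_4 = -0.010003 - (-1.029811)×(-0.010003 - (-0.082410))/(-1.029811 - (-1.234208))
       = 0.354804
Iteration 4:
  f(-0.010003) = -1.029811
  f(0.354804) = 0.360850
  x_5 = 0.354804 - 0.360850×(0.354804 - (-0.010003))/(0.360850 - (-1.029811))
       = 0.260144
Iteration 5:
  f(0.354804) = 0.360850
  f(0.260144) = -0.066614
  x_6 = 0.260144 - (-0.066614)×(0.260144 - 0.354804)/(-0.066614 - 0.360850)
       = 0.274895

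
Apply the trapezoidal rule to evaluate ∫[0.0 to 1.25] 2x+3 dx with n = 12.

f(x) = 2x+3
a = 0.0, b = 1.25, n = 12
h = (b - a)/n = 0.104167

Trapezoidal rule: (h/2)[f(x₀) + 2f(x₁) + 2f(x₂) + ... + f(xₙ)]

x_0 = 0.0000, f(x_0) = 3.000000, coefficient = 1
x_1 = 0.1042, f(x_1) = 3.208333, coefficient = 2
x_2 = 0.2083, f(x_2) = 3.416667, coefficient = 2
x_3 = 0.3125, f(x_3) = 3.625000, coefficient = 2
x_4 = 0.4167, f(x_4) = 3.833333, coefficient = 2
x_5 = 0.5208, f(x_5) = 4.041667, coefficient = 2
x_6 = 0.6250, f(x_6) = 4.250000, coefficient = 2
x_7 = 0.7292, f(x_7) = 4.458333, coefficient = 2
x_8 = 0.8333, f(x_8) = 4.666667, coefficient = 2
x_9 = 0.9375, f(x_9) = 4.875000, coefficient = 2
x_10 = 1.0417, f(x_10) = 5.083333, coefficient = 2
x_11 = 1.1458, f(x_11) = 5.291667, coefficient = 2
x_12 = 1.2500, f(x_12) = 5.500000, coefficient = 1

I ≈ (0.104167/2) × 102.000000 = 5.312500
Exact value: 5.312500
Error: 0.000000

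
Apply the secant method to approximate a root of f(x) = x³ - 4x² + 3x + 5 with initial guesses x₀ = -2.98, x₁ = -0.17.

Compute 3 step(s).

f(x) = x³ - 4x² + 3x + 5
x₀ = -2.98, x₁ = -0.17

Secant formula: x_{n+1} = x_n - f(x_n)(x_n - x_{n-1})/(f(x_n) - f(x_{n-1}))

Iteration 1:
  f(-2.980000) = -65.925192
  f(-0.170000) = 4.369487
  x_2 = -0.170000 - 4.369487×(-0.170000 - (-2.980000))/(4.369487 - (-65.925192))
       = -0.344668
Iteration 2:
  f(-0.170000) = 4.369487
  f(-0.344668) = 3.449864
  x_3 = -0.344668 - 3.449864×(-0.344668 - (-0.170000))/(3.449864 - 4.369487)
       = -0.999918
Iteration 3:
  f(-0.344668) = 3.449864
  f(-0.999918) = -2.998849
  x_4 = -0.999918 - (-2.998849)×(-0.999918 - (-0.344668))/(-2.998849 - 3.449864)
       = -0.695207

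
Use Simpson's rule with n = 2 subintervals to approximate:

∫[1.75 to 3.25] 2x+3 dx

f(x) = 2x+3
a = 1.75, b = 3.25, n = 2
h = (b - a)/n = 0.750000

Simpson's rule: (h/3)[f(x₀) + 4f(x₁) + 2f(x₂) + ... + f(xₙ)]

x_0 = 1.7500, f(x_0) = 6.500000, coefficient = 1
x_1 = 2.5000, f(x_1) = 8.000000, coefficient = 4
x_2 = 3.2500, f(x_2) = 9.500000, coefficient = 1

I ≈ (0.750000/3) × 48.000000 = 12.000000
Exact value: 12.000000
Error: 0.000000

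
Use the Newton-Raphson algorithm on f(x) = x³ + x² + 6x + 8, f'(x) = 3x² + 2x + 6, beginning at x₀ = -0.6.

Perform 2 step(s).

f(x) = x³ + x² + 6x + 8
f'(x) = 3x² + 2x + 6
x₀ = -0.6

Newton-Raphson formula: x_{n+1} = x_n - f(x_n)/f'(x_n)

Iteration 1:
  f(-0.600000) = 4.544000
  f'(-0.600000) = 5.880000
  x_1 = -0.600000 - 4.544000/5.880000 = -1.372789
Iteration 2:
  f(-1.372789) = -0.939274
  f'(-1.372789) = 8.908072
  x_2 = -1.372789 - (-0.939274)/8.908072 = -1.267348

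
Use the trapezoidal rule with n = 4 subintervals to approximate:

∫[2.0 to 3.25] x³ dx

f(x) = x³
a = 2.0, b = 3.25, n = 4
h = (b - a)/n = 0.312500

Trapezoidal rule: (h/2)[f(x₀) + 2f(x₁) + 2f(x₂) + ... + f(xₙ)]

x_0 = 2.0000, f(x_0) = 8.000000, coefficient = 1
x_1 = 2.3125, f(x_1) = 12.366455, coefficient = 2
x_2 = 2.6250, f(x_2) = 18.087891, coefficient = 2
x_3 = 2.9375, f(x_3) = 25.347412, coefficient = 2
x_4 = 3.2500, f(x_4) = 34.328125, coefficient = 1

I ≈ (0.312500/2) × 153.931641 = 24.051819
Exact value: 23.891602
Error: 0.160217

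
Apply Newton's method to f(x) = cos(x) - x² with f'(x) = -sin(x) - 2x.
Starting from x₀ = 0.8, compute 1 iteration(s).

f(x) = cos(x) - x²
f'(x) = -sin(x) - 2x
x₀ = 0.8

Newton-Raphson formula: x_{n+1} = x_n - f(x_n)/f'(x_n)

Iteration 1:
  f(0.800000) = 0.056707
  f'(0.800000) = -2.317356
  x_1 = 0.800000 - 0.056707/(-2.317356) = 0.824470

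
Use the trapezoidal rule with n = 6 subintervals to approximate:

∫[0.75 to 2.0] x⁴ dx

f(x) = x⁴
a = 0.75, b = 2.0, n = 6
h = (b - a)/n = 0.208333

Trapezoidal rule: (h/2)[f(x₀) + 2f(x₁) + 2f(x₂) + ... + f(xₙ)]

x_0 = 0.7500, f(x_0) = 0.316406, coefficient = 1
x_1 = 0.9583, f(x_1) = 0.843464, coefficient = 2
x_2 = 1.1667, f(x_2) = 1.852623, coefficient = 2
x_3 = 1.3750, f(x_3) = 3.574463, coefficient = 2
x_4 = 1.5833, f(x_4) = 6.284770, coefficient = 2
x_5 = 1.7917, f(x_5) = 10.304546, coefficient = 2
x_6 = 2.0000, f(x_6) = 16.000000, coefficient = 1

I ≈ (0.208333/2) × 62.036139 = 6.462098
Exact value: 6.352539
Error: 0.109559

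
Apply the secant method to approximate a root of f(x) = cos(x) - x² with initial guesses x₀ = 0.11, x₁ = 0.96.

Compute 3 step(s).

f(x) = cos(x) - x²
x₀ = 0.11, x₁ = 0.96

Secant formula: x_{n+1} = x_n - f(x_n)(x_n - x_{n-1})/(f(x_n) - f(x_{n-1}))

Iteration 1:
  f(0.110000) = 0.981856
  f(0.960000) = -0.348080
  x_2 = 0.960000 - (-0.348080)×(0.960000 - 0.110000)/(-0.348080 - 0.981856)
       = 0.737532
Iteration 2:
  f(0.960000) = -0.348080
  f(0.737532) = 0.196177
  x_3 = 0.737532 - 0.196177×(0.737532 - 0.960000)/(0.196177 - (-0.348080))
       = 0.817720
Iteration 3:
  f(0.737532) = 0.196177
  f(0.817720) = 0.015219
  x_4 = 0.817720 - 0.015219×(0.817720 - 0.737532)/(0.015219 - 0.196177)
       = 0.824465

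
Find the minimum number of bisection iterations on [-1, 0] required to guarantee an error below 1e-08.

We need (b-a)/2^n ≤ 1e-08
(0 - (-1))/2^n ≤ 1e-08
1/2^n ≤ 1e-08
2^n ≥ 100000000
n ≥ log₂(100000000) = 26.58
n ≥ 27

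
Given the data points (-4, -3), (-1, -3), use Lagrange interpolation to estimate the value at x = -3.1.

Lagrange interpolation formula:
P(x) = Σ yᵢ × Lᵢ(x)
where Lᵢ(x) = Π_{j≠i} (x - xⱼ)/(xᵢ - xⱼ)

L_0(-3.1) = (-3.1 - (-1))/(-4 - (-1)) = 0.700000
L_1(-3.1) = (-3.1 - (-4))/(-1 - (-4)) = 0.300000

P(-3.1) = (-3)×L_0(-3.1) + (-3)×L_1(-3.1)
P(-3.1) = -3.000000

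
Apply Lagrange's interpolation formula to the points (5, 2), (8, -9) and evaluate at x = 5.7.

Lagrange interpolation formula:
P(x) = Σ yᵢ × Lᵢ(x)
where Lᵢ(x) = Π_{j≠i} (x - xⱼ)/(xᵢ - xⱼ)

L_0(5.7) = (5.7 - 8)/(5 - 8) = 0.766667
L_1(5.7) = (5.7 - 5)/(8 - 5) = 0.233333

P(5.7) = 2×L_0(5.7) + (-9)×L_1(5.7)
P(5.7) = -0.566667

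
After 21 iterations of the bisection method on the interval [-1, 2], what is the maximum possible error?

Bisection error bound: |error| ≤ (b-a)/2^n
|error| ≤ (2 - (-1))/2^21 = 3/2^21
|error| ≤ 0.0000014305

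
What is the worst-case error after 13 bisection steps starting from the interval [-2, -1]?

Bisection error bound: |error| ≤ (b-a)/2^n
|error| ≤ (-1 - (-2))/2^13 = 1/2^13
|error| ≤ 0.0001220703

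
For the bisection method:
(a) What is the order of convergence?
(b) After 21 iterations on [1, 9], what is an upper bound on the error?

(a) Bisection has linear (order 1) convergence; the error is halved each step.

(b) Error bound = (b-a)/2^n = (9 - 1)/2^{21}
    = 8/2^{21}

(a) 1 (linear); (b) error ≤ 3.81e-06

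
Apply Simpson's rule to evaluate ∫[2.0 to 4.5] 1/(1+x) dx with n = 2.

f(x) = 1/(1+x)
a = 2.0, b = 4.5, n = 2
h = (b - a)/n = 1.250000

Simpson's rule: (h/3)[f(x₀) + 4f(x₁) + 2f(x₂) + ... + f(xₙ)]

x_0 = 2.0000, f(x_0) = 0.333333, coefficient = 1
x_1 = 3.2500, f(x_1) = 0.235294, coefficient = 4
x_2 = 4.5000, f(x_2) = 0.181818, coefficient = 1

I ≈ (1.250000/3) × 1.456328 = 0.606803
Exact value: 0.606136
Error: 0.000668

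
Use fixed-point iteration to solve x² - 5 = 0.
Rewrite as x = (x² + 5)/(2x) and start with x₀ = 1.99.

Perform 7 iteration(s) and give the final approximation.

Equation: x² - 5 = 0
Fixed-point form: x = (x² + 5)/(2x)
x₀ = 1.99

x_1 = g(1.990000) = 2.251281
x_2 = g(2.251281) = 2.236119
x_3 = g(2.236119) = 2.236068
x_4 = g(2.236068) = 2.236068
x_5 = g(2.236068) = 2.236068
x_6 = g(2.236068) = 2.236068
x_7 = g(2.236068) = 2.236068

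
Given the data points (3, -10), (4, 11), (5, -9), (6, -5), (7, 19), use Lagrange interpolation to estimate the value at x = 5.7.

Lagrange interpolation formula:
P(x) = Σ yᵢ × Lᵢ(x)
where Lᵢ(x) = Π_{j≠i} (x - xⱼ)/(xᵢ - xⱼ)

L_0(5.7) = (5.7 - 4)/(3 - 4) × (5.7 - 5)/(3 - 5) × (5.7 - 6)/(3 - 6) × (5.7 - 7)/(3 - 7) = 0.019337
L_1(5.7) = (5.7 - 3)/(4 - 3) × (5.7 - 5)/(4 - 5) × (5.7 - 6)/(4 - 6) × (5.7 - 7)/(4 - 7) = -0.122850
L_2(5.7) = (5.7 - 3)/(5 - 3) × (5.7 - 4)/(5 - 4) × (5.7 - 6)/(5 - 6) × (5.7 - 7)/(5 - 7) = 0.447525
L_3(5.7) = (5.7 - 3)/(6 - 3) × (5.7 - 4)/(6 - 4) × (5.7 - 5)/(6 - 5) × (5.7 - 7)/(6 - 7) = 0.696150
L_4(5.7) = (5.7 - 3)/(7 - 3) × (5.7 - 4)/(7 - 4) × (5.7 - 5)/(7 - 5) × (5.7 - 6)/(7 - 6) = -0.040162

P(5.7) = (-10)×L_0(5.7) + 11×L_1(5.7) + (-9)×L_2(5.7) + (-5)×L_3(5.7) + 19×L_4(5.7)
P(5.7) = -9.816287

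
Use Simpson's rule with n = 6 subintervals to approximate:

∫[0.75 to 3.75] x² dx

f(x) = x²
a = 0.75, b = 3.75, n = 6
h = (b - a)/n = 0.500000

Simpson's rule: (h/3)[f(x₀) + 4f(x₁) + 2f(x₂) + ... + f(xₙ)]

x_0 = 0.7500, f(x_0) = 0.562500, coefficient = 1
x_1 = 1.2500, f(x_1) = 1.562500, coefficient = 4
x_2 = 1.7500, f(x_2) = 3.062500, coefficient = 2
x_3 = 2.2500, f(x_3) = 5.062500, coefficient = 4
x_4 = 2.7500, f(x_4) = 7.562500, coefficient = 2
x_5 = 3.2500, f(x_5) = 10.562500, coefficient = 4
x_6 = 3.7500, f(x_6) = 14.062500, coefficient = 1

I ≈ (0.500000/3) × 104.625000 = 17.437500
Exact value: 17.437500
Error: 0.000000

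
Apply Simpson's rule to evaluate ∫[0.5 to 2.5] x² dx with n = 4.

f(x) = x²
a = 0.5, b = 2.5, n = 4
h = (b - a)/n = 0.500000

Simpson's rule: (h/3)[f(x₀) + 4f(x₁) + 2f(x₂) + ... + f(xₙ)]

x_0 = 0.5000, f(x_0) = 0.250000, coefficient = 1
x_1 = 1.0000, f(x_1) = 1.000000, coefficient = 4
x_2 = 1.5000, f(x_2) = 2.250000, coefficient = 2
x_3 = 2.0000, f(x_3) = 4.000000, coefficient = 4
x_4 = 2.5000, f(x_4) = 6.250000, coefficient = 1

I ≈ (0.500000/3) × 31.000000 = 5.166667
Exact value: 5.166667
Error: 0.000000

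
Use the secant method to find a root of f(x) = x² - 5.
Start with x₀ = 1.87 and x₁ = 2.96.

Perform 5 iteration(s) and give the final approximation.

f(x) = x² - 5
x₀ = 1.87, x₁ = 2.96

Secant formula: x_{n+1} = x_n - f(x_n)(x_n - x_{n-1})/(f(x_n) - f(x_{n-1}))

Iteration 1:
  f(1.870000) = -1.503100
  f(2.960000) = 3.761600
  x_2 = 2.960000 - 3.761600×(2.960000 - 1.870000)/(3.761600 - (-1.503100))
       = 2.181201
Iteration 2:
  f(2.960000) = 3.761600
  f(2.181201) = -0.242363
  x_3 = 2.181201 - (-0.242363)×(2.181201 - 2.960000)/(-0.242363 - 3.761600)
       = 2.228342
Iteration 3:
  f(2.181201) = -0.242363
  f(2.228342) = -0.034491
  x_4 = 2.228342 - (-0.034491)×(2.228342 - 2.181201)/(-0.034491 - (-0.242363))
       = 2.236164
Iteration 4:
  f(2.228342) = -0.034491
  f(2.236164) = 0.000430
  x_5 = 2.236164 - 0.000430×(2.236164 - 2.228342)/(0.000430 - (-0.034491))
       = 2.236068
Iteration 5:
  f(2.236164) = 0.000430
  f(2.236068) = -0.000001
  x_6 = 2.236068 - (-0.000001)×(2.236068 - 2.236164)/(-0.000001 - 0.000430)
       = 2.236068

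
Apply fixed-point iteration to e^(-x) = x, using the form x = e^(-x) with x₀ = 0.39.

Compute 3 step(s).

Equation: e^(-x) = x
Fixed-point form: x = e^(-x)
x₀ = 0.39

x_1 = g(0.390000) = 0.677057
x_2 = g(0.677057) = 0.508110
x_3 = g(0.508110) = 0.601631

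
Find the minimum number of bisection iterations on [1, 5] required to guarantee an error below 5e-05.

We need (b-a)/2^n ≤ 5e-05
(5 - 1)/2^n ≤ 5e-05
4/2^n ≤ 5e-05
2^n ≥ 80000
n ≥ log₂(80000) = 16.29
n ≥ 17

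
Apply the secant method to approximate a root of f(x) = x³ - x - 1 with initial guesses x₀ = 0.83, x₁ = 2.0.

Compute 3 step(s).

f(x) = x³ - x - 1
x₀ = 0.83, x₁ = 2.0

Secant formula: x_{n+1} = x_n - f(x_n)(x_n - x_{n-1})/(f(x_n) - f(x_{n-1}))

Iteration 1:
  f(0.830000) = -1.258213
  f(2.000000) = 5.000000
  x_2 = 2.000000 - 5.000000×(2.000000 - 0.830000)/(5.000000 - (-1.258213))
       = 1.065228
Iteration 2:
  f(2.000000) = 5.000000
  f(1.065228) = -0.856502
  x_3 = 1.065228 - (-0.856502)×(1.065228 - 2.000000)/(-0.856502 - 5.000000)
       = 1.201937
Iteration 3:
  f(1.065228) = -0.856502
  f(1.201937) = -0.465556
  x_4 = 1.201937 - (-0.465556)×(1.201937 - 1.065228)/(-0.465556 - (-0.856502))
       = 1.364736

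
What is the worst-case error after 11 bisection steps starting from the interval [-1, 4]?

Bisection error bound: |error| ≤ (b-a)/2^n
|error| ≤ (4 - (-1))/2^11 = 5/2^11
|error| ≤ 0.0024414062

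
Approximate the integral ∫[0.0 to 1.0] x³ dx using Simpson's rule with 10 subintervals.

f(x) = x³
a = 0.0, b = 1.0, n = 10
h = (b - a)/n = 0.100000

Simpson's rule: (h/3)[f(x₀) + 4f(x₁) + 2f(x₂) + ... + f(xₙ)]

x_0 = 0.0000, f(x_0) = 0.000000, coefficient = 1
x_1 = 0.1000, f(x_1) = 0.001000, coefficient = 4
x_2 = 0.2000, f(x_2) = 0.008000, coefficient = 2
x_3 = 0.3000, f(x_3) = 0.027000, coefficient = 4
x_4 = 0.4000, f(x_4) = 0.064000, coefficient = 2
x_5 = 0.5000, f(x_5) = 0.125000, coefficient = 4
x_6 = 0.6000, f(x_6) = 0.216000, coefficient = 2
x_7 = 0.7000, f(x_7) = 0.343000, coefficient = 4
x_8 = 0.8000, f(x_8) = 0.512000, coefficient = 2
x_9 = 0.9000, f(x_9) = 0.729000, coefficient = 4
x_10 = 1.0000, f(x_10) = 1.000000, coefficient = 1

I ≈ (0.100000/3) × 7.500000 = 0.250000
Exact value: 0.250000
Error: 0.000000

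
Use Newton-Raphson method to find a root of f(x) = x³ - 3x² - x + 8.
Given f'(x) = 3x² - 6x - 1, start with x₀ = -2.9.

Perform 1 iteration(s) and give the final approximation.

f(x) = x³ - 3x² - x + 8
f'(x) = 3x² - 6x - 1
x₀ = -2.9

Newton-Raphson formula: x_{n+1} = x_n - f(x_n)/f'(x_n)

Iteration 1:
  f(-2.900000) = -38.719000
  f'(-2.900000) = 41.630000
  x_1 = -2.900000 - (-38.719000)/41.630000 = -1.969926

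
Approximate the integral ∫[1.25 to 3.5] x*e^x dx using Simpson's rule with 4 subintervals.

f(x) = x*e^x
a = 1.25, b = 3.5, n = 4
h = (b - a)/n = 0.562500

Simpson's rule: (h/3)[f(x₀) + 4f(x₁) + 2f(x₂) + ... + f(xₙ)]

x_0 = 1.2500, f(x_0) = 4.362929, coefficient = 1
x_1 = 1.8125, f(x_1) = 11.102909, coefficient = 4
x_2 = 2.3750, f(x_2) = 25.533656, coefficient = 2
x_3 = 2.9375, f(x_3) = 55.426559, coefficient = 4
x_4 = 3.5000, f(x_4) = 115.904082, coefficient = 1

I ≈ (0.562500/3) × 437.452193 = 82.022286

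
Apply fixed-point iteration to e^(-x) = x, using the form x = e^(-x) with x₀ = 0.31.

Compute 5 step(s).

Equation: e^(-x) = x
Fixed-point form: x = e^(-x)
x₀ = 0.31

x_1 = g(0.310000) = 0.733447
x_2 = g(0.733447) = 0.480251
x_3 = g(0.480251) = 0.618628
x_4 = g(0.618628) = 0.538683
x_5 = g(0.538683) = 0.583516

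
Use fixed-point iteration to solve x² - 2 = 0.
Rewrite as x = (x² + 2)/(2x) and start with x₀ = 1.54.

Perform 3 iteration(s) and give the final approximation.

Equation: x² - 2 = 0
Fixed-point form: x = (x² + 2)/(2x)
x₀ = 1.54

x_1 = g(1.540000) = 1.419351
x_2 = g(1.419351) = 1.414223
x_3 = g(1.414223) = 1.414214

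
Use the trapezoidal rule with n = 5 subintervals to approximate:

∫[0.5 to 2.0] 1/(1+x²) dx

f(x) = 1/(1+x²)
a = 0.5, b = 2.0, n = 5
h = (b - a)/n = 0.300000

Trapezoidal rule: (h/2)[f(x₀) + 2f(x₁) + 2f(x₂) + ... + f(xₙ)]

x_0 = 0.5000, f(x_0) = 0.800000, coefficient = 1
x_1 = 0.8000, f(x_1) = 0.609756, coefficient = 2
x_2 = 1.1000, f(x_2) = 0.452489, coefficient = 2
x_3 = 1.4000, f(x_3) = 0.337838, coefficient = 2
x_4 = 1.7000, f(x_4) = 0.257069, coefficient = 2
x_5 = 2.0000, f(x_5) = 0.200000, coefficient = 1

I ≈ (0.300000/2) × 4.314304 = 0.647146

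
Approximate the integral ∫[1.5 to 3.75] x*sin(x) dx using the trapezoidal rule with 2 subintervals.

f(x) = x*sin(x)
a = 1.5, b = 3.75, n = 2
h = (b - a)/n = 1.125000

Trapezoidal rule: (h/2)[f(x₀) + 2f(x₁) + 2f(x₂) + ... + f(xₙ)]

x_0 = 1.5000, f(x_0) = 1.496242, coefficient = 1
x_1 = 2.6250, f(x_1) = 1.296541, coefficient = 2
x_2 = 3.7500, f(x_2) = -2.143355, coefficient = 1

I ≈ (1.125000/2) × 1.945969 = 1.094608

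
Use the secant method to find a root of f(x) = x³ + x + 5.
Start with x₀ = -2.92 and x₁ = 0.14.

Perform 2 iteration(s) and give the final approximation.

f(x) = x³ + x + 5
x₀ = -2.92, x₁ = 0.14

Secant formula: x_{n+1} = x_n - f(x_n)(x_n - x_{n-1})/(f(x_n) - f(x_{n-1}))

Iteration 1:
  f(-2.920000) = -22.817088
  f(0.140000) = 5.142744
  x_2 = 0.140000 - 5.142744×(0.140000 - (-2.920000))/(5.142744 - (-22.817088))
       = -0.422836
Iteration 2:
  f(0.140000) = 5.142744
  f(-0.422836) = 4.501565
  x_3 = -0.422836 - 4.501565×(-0.422836 - 0.140000)/(4.501565 - 5.142744)
       = -4.374374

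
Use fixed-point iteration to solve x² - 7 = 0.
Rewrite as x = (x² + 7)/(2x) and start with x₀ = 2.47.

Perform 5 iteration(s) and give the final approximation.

Equation: x² - 7 = 0
Fixed-point form: x = (x² + 7)/(2x)
x₀ = 2.47

x_1 = g(2.470000) = 2.652004
x_2 = g(2.652004) = 2.645759
x_3 = g(2.645759) = 2.645751
x_4 = g(2.645751) = 2.645751
x_5 = g(2.645751) = 2.645751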